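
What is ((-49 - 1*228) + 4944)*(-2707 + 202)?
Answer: -11690835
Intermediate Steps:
((-49 - 1*228) + 4944)*(-2707 + 202) = ((-49 - 228) + 4944)*(-2505) = (-277 + 4944)*(-2505) = 4667*(-2505) = -11690835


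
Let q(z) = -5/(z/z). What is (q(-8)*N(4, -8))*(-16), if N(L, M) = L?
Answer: 320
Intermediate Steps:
q(z) = -5 (q(z) = -5/1 = -5*1 = -5)
(q(-8)*N(4, -8))*(-16) = -5*4*(-16) = -20*(-16) = 320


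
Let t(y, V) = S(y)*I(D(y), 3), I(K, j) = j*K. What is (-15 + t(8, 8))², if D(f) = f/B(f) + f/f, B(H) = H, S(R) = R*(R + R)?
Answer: 567009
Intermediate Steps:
S(R) = 2*R² (S(R) = R*(2*R) = 2*R²)
D(f) = 2 (D(f) = f/f + f/f = 1 + 1 = 2)
I(K, j) = K*j
t(y, V) = 12*y² (t(y, V) = (2*y²)*(2*3) = (2*y²)*6 = 12*y²)
(-15 + t(8, 8))² = (-15 + 12*8²)² = (-15 + 12*64)² = (-15 + 768)² = 753² = 567009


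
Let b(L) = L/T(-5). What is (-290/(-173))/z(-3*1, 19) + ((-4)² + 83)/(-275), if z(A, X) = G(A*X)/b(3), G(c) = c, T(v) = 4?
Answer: -62791/164350 ≈ -0.38206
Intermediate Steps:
b(L) = L/4
z(A, X) = 4*A*X/3 (z(A, X) = (A*X)/(((¼)*3)) = (A*X)/(¾) = (A*X)*(4/3) = 4*A*X/3)
(-290/(-173))/z(-3*1, 19) + ((-4)² + 83)/(-275) = (-290/(-173))/(((4/3)*(-3*1)*19)) + ((-4)² + 83)/(-275) = (-290*(-1/173))/(((4/3)*(-3)*19)) + (16 + 83)*(-1/275) = (290/173)/(-76) + 99*(-1/275) = (290/173)*(-1/76) - 9/25 = -145/6574 - 9/25 = -62791/164350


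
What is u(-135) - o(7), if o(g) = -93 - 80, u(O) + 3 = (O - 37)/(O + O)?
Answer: 23036/135 ≈ 170.64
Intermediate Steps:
u(O) = -3 + (-37 + O)/(2*O) (u(O) = -3 + (O - 37)/(O + O) = -3 + (-37 + O)/((2*O)) = -3 + (-37 + O)*(1/(2*O)) = -3 + (-37 + O)/(2*O))
o(g) = -173
u(-135) - o(7) = (1/2)*(-37 - 5*(-135))/(-135) - 1*(-173) = (1/2)*(-1/135)*(-37 + 675) + 173 = (1/2)*(-1/135)*638 + 173 = -319/135 + 173 = 23036/135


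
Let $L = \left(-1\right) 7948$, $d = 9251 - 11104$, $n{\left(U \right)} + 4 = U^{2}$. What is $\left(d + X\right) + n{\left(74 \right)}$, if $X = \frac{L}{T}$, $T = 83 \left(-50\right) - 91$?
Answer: $\frac{15356127}{4241} \approx 3620.9$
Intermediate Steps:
$n{\left(U \right)} = -4 + U^{2}$
$d = -1853$ ($d = 9251 - 11104 = -1853$)
$T = -4241$ ($T = -4150 - 91 = -4241$)
$L = -7948$
$X = \frac{7948}{4241}$ ($X = - \frac{7948}{-4241} = \left(-7948\right) \left(- \frac{1}{4241}\right) = \frac{7948}{4241} \approx 1.8741$)
$\left(d + X\right) + n{\left(74 \right)} = \left(-1853 + \frac{7948}{4241}\right) - \left(4 - 74^{2}\right) = - \frac{7850625}{4241} + \left(-4 + 5476\right) = - \frac{7850625}{4241} + 5472 = \frac{15356127}{4241}$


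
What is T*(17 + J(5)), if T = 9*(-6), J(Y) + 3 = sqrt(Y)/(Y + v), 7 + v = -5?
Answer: -756 + 54*sqrt(5)/7 ≈ -738.75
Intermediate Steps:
v = -12 (v = -7 - 5 = -12)
J(Y) = -3 + sqrt(Y)/(-12 + Y) (J(Y) = -3 + sqrt(Y)/(Y - 12) = -3 + sqrt(Y)/(-12 + Y))
T = -54
T*(17 + J(5)) = -54*(17 + (36 + sqrt(5) - 3*5)/(-12 + 5)) = -54*(17 + (36 + sqrt(5) - 15)/(-7)) = -54*(17 - (21 + sqrt(5))/7) = -54*(17 + (-3 - sqrt(5)/7)) = -54*(14 - sqrt(5)/7) = -756 + 54*sqrt(5)/7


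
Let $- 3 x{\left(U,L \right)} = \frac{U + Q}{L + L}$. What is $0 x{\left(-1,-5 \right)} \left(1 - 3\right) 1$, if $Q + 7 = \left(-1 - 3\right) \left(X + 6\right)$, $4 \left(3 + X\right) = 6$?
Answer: $0$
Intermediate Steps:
$X = - \frac{3}{2}$ ($X = -3 + \frac{1}{4} \cdot 6 = -3 + \frac{3}{2} = - \frac{3}{2} \approx -1.5$)
$Q = -25$ ($Q = -7 + \left(-1 - 3\right) \left(- \frac{3}{2} + 6\right) = -7 - 18 = -25$)
$x{\left(U,L \right)} = - \frac{-25 + U}{6 L}$ ($x{\left(U,L \right)} = - \frac{\left(U - 25\right) \frac{1}{L + L}}{3} = - \frac{\left(-25 + U\right) \frac{1}{2 L}}{3} = - \frac{\frac{1}{2} \frac{1}{L} \left(-25 + U\right)}{3} = - \frac{-25 + U}{6 L}$)
$0 x{\left(-1,-5 \right)} \left(1 - 3\right) 1 = 0 \frac{25 - -1}{6 \left(-5\right)} \left(1 - 3\right) 1 = 0 \cdot \frac{1}{6} \left(- \frac{1}{5}\right) \left(25 + 1\right) \left(\left(-2\right) 1\right) = 0 \cdot \frac{1}{6} \left(- \frac{1}{5}\right) 26 \left(-2\right) = 0 \left(- \frac{13}{15}\right) \left(-2\right) = 0 \left(-2\right) = 0$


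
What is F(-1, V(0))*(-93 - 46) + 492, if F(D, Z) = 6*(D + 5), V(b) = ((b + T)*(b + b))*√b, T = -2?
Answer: -2844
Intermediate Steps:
V(b) = 2*b^(3/2)*(-2 + b) (V(b) = ((b - 2)*(b + b))*√b = ((-2 + b)*(2*b))*√b = (2*b*(-2 + b))*√b = 2*b^(3/2)*(-2 + b))
F(D, Z) = 30 + 6*D (F(D, Z) = 6*(5 + D) = 30 + 6*D)
F(-1, V(0))*(-93 - 46) + 492 = (30 + 6*(-1))*(-93 - 46) + 492 = (30 - 6)*(-139) + 492 = 24*(-139) + 492 = -3336 + 492 = -2844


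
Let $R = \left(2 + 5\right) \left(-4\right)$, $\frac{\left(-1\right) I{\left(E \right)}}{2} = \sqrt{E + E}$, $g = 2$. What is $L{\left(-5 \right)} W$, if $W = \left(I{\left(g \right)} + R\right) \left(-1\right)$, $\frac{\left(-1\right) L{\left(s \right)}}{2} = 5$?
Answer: $-320$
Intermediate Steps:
$L{\left(s \right)} = -10$ ($L{\left(s \right)} = \left(-2\right) 5 = -10$)
$I{\left(E \right)} = - 2 \sqrt{2} \sqrt{E}$ ($I{\left(E \right)} = - 2 \sqrt{E + E} = - 2 \sqrt{2 E} = - 2 \sqrt{2} \sqrt{E}$)
$R = -28$ ($R = 7 \left(-4\right) = -28$)
$W = 32$ ($W = \left(- 2 \sqrt{2} \sqrt{2} - 28\right) \left(-1\right) = \left(-4 - 28\right) \left(-1\right) = \left(-32\right) \left(-1\right) = 32$)
$L{\left(-5 \right)} W = \left(-10\right) 32 = -320$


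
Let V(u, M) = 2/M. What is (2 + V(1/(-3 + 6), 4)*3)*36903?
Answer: 258321/2 ≈ 1.2916e+5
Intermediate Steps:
(2 + V(1/(-3 + 6), 4)*3)*36903 = (2 + (2/4)*3)*36903 = (2 + (2*(¼))*3)*36903 = (2 + (½)*3)*36903 = (2 + 3/2)*36903 = (7/2)*36903 = 258321/2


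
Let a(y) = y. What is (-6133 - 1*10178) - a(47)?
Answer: -16358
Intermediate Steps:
(-6133 - 1*10178) - a(47) = (-6133 - 1*10178) - 1*47 = (-6133 - 10178) - 47 = -16311 - 47 = -16358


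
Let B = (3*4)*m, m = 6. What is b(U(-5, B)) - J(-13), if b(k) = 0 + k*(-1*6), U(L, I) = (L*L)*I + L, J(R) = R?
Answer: -10757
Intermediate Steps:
B = 72 (B = (3*4)*6 = 12*6 = 72)
U(L, I) = L + I*L² (U(L, I) = L²*I + L = I*L² + L = L + I*L²)
b(k) = -6*k (b(k) = 0 + k*(-6) = 0 - 6*k = -6*k)
b(U(-5, B)) - J(-13) = -(-30)*(1 + 72*(-5)) - 1*(-13) = -(-30)*(1 - 360) + 13 = -(-30)*(-359) + 13 = -6*1795 + 13 = -10770 + 13 = -10757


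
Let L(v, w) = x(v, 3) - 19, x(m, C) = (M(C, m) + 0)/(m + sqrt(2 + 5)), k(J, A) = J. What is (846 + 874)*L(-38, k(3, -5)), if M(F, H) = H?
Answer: -44477480/1437 + 65360*sqrt(7)/1437 ≈ -30831.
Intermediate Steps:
x(m, C) = m/(m + sqrt(7)) (x(m, C) = (m + 0)/(m + sqrt(2 + 5)) = m/(m + sqrt(7)))
L(v, w) = -19 + v/(v + sqrt(7)) (L(v, w) = v/(v + sqrt(7)) - 19 = -19 + v/(v + sqrt(7)))
(846 + 874)*L(-38, k(3, -5)) = (846 + 874)*(-19 - 38/(-38 + sqrt(7))) = 1720*(-19 - 38/(-38 + sqrt(7))) = -32680 - 65360/(-38 + sqrt(7))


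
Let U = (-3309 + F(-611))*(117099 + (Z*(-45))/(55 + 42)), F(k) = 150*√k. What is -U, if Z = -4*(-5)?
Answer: 37582639227/97 - 1703655450*I*√611/97 ≈ 3.8745e+8 - 4.3414e+8*I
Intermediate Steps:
Z = 20
U = -37582639227/97 + 1703655450*I*√611/97 (U = (-3309 + 150*√(-611))*(117099 + (20*(-45))/(55 + 42)) = (-3309 + 150*(I*√611))*(117099 - 900/97) = (-3309 + 150*I*√611)*(117099 - 900*1/97) = (-3309 + 150*I*√611)*(117099 - 900/97) = (-3309 + 150*I*√611)*(11357703/97) = -37582639227/97 + 1703655450*I*√611/97 ≈ -3.8745e+8 + 4.3414e+8*I)
-U = -(-37582639227/97 + 1703655450*I*√611/97) = 37582639227/97 - 1703655450*I*√611/97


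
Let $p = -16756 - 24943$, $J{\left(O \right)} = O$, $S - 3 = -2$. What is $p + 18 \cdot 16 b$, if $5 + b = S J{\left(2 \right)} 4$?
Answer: $-40835$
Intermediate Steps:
$S = 1$ ($S = 3 - 2 = 1$)
$b = 3$ ($b = -5 + 1 \cdot 2 \cdot 4 = -5 + 2 \cdot 4 = -5 + 8 = 3$)
$p = -41699$ ($p = -16756 - 24943 = -41699$)
$p + 18 \cdot 16 b = -41699 + 18 \cdot 16 \cdot 3 = -41699 + 288 \cdot 3 = -41699 + 864 = -40835$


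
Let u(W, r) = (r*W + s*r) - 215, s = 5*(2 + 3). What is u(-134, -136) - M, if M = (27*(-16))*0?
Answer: 14609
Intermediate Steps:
s = 25 (s = 5*5 = 25)
u(W, r) = -215 + 25*r + W*r (u(W, r) = (r*W + 25*r) - 215 = (W*r + 25*r) - 215 = (25*r + W*r) - 215 = -215 + 25*r + W*r)
M = 0 (M = -432*0 = 0)
u(-134, -136) - M = (-215 + 25*(-136) - 134*(-136)) - 1*0 = (-215 - 3400 + 18224) + 0 = 14609 + 0 = 14609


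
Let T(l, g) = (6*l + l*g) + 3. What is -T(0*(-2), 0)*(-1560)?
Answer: 4680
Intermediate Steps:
T(l, g) = 3 + 6*l + g*l (T(l, g) = (6*l + g*l) + 3 = 3 + 6*l + g*l)
-T(0*(-2), 0)*(-1560) = -(3 + 6*(0*(-2)) + 0*(0*(-2)))*(-1560) = -(3 + 6*0 + 0*0)*(-1560) = -(3 + 0 + 0)*(-1560) = -3*(-1560) = -1*(-4680) = 4680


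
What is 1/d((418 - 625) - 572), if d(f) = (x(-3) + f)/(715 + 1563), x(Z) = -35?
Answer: -1139/407 ≈ -2.7985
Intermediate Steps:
d(f) = -35/2278 + f/2278 (d(f) = (-35 + f)/(715 + 1563) = (-35 + f)/2278 = (-35 + f)*(1/2278) = -35/2278 + f/2278)
1/d((418 - 625) - 572) = 1/(-35/2278 + ((418 - 625) - 572)/2278) = 1/(-35/2278 + (-207 - 572)/2278) = 1/(-35/2278 + (1/2278)*(-779)) = 1/(-35/2278 - 779/2278) = 1/(-407/1139) = -1139/407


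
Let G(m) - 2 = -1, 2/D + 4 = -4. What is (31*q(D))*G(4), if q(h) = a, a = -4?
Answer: -124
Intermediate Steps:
D = -¼ (D = 2/(-4 - 4) = 2/(-8) = 2*(-⅛) = -¼ ≈ -0.25000)
G(m) = 1 (G(m) = 2 - 1 = 1)
q(h) = -4
(31*q(D))*G(4) = (31*(-4))*1 = -124*1 = -124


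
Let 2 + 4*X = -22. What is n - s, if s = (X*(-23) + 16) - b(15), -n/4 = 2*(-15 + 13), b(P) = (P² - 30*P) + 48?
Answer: -315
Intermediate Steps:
X = -6 (X = -½ + (¼)*(-22) = -½ - 11/2 = -6)
b(P) = 48 + P² - 30*P
n = 16 (n = -8*(-15 + 13) = -8*(-2) = -4*(-4) = 16)
s = 331 (s = (-6*(-23) + 16) - (48 + 15² - 30*15) = (138 + 16) - (48 + 225 - 450) = 154 - 1*(-177) = 154 + 177 = 331)
n - s = 16 - 1*331 = 16 - 331 = -315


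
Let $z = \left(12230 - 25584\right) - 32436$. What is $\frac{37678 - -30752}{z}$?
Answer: $- \frac{6843}{4579} \approx -1.4944$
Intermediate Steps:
$z = -45790$ ($z = \left(12230 - 25584\right) - 32436 = -13354 - 32436 = -45790$)
$\frac{37678 - -30752}{z} = \frac{37678 - -30752}{-45790} = \left(37678 + 30752\right) \left(- \frac{1}{45790}\right) = 68430 \left(- \frac{1}{45790}\right) = - \frac{6843}{4579}$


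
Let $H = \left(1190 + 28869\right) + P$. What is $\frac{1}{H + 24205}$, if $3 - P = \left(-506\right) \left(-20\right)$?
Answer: $\frac{1}{44147} \approx 2.2652 \cdot 10^{-5}$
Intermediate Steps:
$P = -10117$ ($P = 3 - \left(-506\right) \left(-20\right) = 3 - 10120 = -10117$)
$H = 19942$ ($H = \left(1190 + 28869\right) - 10117 = 30059 - 10117 = 19942$)
$\frac{1}{H + 24205} = \frac{1}{19942 + 24205} = \frac{1}{44147}$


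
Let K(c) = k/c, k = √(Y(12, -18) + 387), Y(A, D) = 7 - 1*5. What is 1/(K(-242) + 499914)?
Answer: 29276963496/14635963929138955 + 242*√389/14635963929138955 ≈ 2.0003e-6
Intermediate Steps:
Y(A, D) = 2 (Y(A, D) = 7 - 5 = 2)
k = √389 (k = √(2 + 387) = √389 ≈ 19.723)
K(c) = √389/c
1/(K(-242) + 499914) = 1/(√389/(-242) + 499914) = 1/(√389*(-1/242) + 499914) = 1/(-√389/242 + 499914) = 1/(499914 - √389/242)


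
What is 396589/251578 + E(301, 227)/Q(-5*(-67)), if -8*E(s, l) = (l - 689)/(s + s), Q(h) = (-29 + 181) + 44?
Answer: 13373959405/8481197536 ≈ 1.5769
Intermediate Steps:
Q(h) = 196 (Q(h) = 152 + 44 = 196)
E(s, l) = -(-689 + l)/(16*s) (E(s, l) = -(l - 689)/(8*(s + s)) = -(-689 + l)/(8*(2*s)) = -(-689 + l)*1/(2*s)/8 = -(-689 + l)/(16*s))
396589/251578 + E(301, 227)/Q(-5*(-67)) = 396589/251578 + ((1/16)*(689 - 1*227)/301)/196 = 396589*(1/251578) + ((1/16)*(1/301)*(689 - 227))*(1/196) = 396589/251578 + ((1/16)*(1/301)*462)*(1/196) = 396589/251578 + (33/344)*(1/196) = 396589/251578 + 33/67424 = 13373959405/8481197536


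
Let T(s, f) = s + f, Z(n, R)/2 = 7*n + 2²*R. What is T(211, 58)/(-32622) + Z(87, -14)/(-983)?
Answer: -36344359/32067426 ≈ -1.1334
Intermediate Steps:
Z(n, R) = 8*R + 14*n (Z(n, R) = 2*(7*n + 2²*R) = 2*(7*n + 4*R) = 2*(4*R + 7*n) = 8*R + 14*n)
T(s, f) = f + s
T(211, 58)/(-32622) + Z(87, -14)/(-983) = (58 + 211)/(-32622) + (8*(-14) + 14*87)/(-983) = 269*(-1/32622) + (-112 + 1218)*(-1/983) = -269/32622 + 1106*(-1/983) = -269/32622 - 1106/983 = -36344359/32067426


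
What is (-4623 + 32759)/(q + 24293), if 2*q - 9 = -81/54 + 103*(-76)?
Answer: 112544/81531 ≈ 1.3804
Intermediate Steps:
q = -15641/4 (q = 9/2 + (-81/54 + 103*(-76))/2 = 9/2 + (-81*1/54 - 7828)/2 = 9/2 + (-3/2 - 7828)/2 = 9/2 + (1/2)*(-15659/2) = 9/2 - 15659/4 = -15641/4 ≈ -3910.3)
(-4623 + 32759)/(q + 24293) = (-4623 + 32759)/(-15641/4 + 24293) = 28136/(81531/4) = 28136*(4/81531) = 112544/81531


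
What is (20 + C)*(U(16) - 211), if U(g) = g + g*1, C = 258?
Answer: -49762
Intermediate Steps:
U(g) = 2*g (U(g) = g + g = 2*g)
(20 + C)*(U(16) - 211) = (20 + 258)*(2*16 - 211) = 278*(32 - 211) = 278*(-179) = -49762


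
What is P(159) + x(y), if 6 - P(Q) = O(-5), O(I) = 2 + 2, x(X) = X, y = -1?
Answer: 1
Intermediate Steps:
O(I) = 4
P(Q) = 2 (P(Q) = 6 - 1*4 = 6 - 4 = 2)
P(159) + x(y) = 2 - 1 = 1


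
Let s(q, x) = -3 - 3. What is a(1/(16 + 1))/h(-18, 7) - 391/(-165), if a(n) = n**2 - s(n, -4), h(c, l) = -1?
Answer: -173276/47685 ≈ -3.6338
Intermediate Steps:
s(q, x) = -6
a(n) = 6 + n**2 (a(n) = n**2 - 1*(-6) = n**2 + 6 = 6 + n**2)
a(1/(16 + 1))/h(-18, 7) - 391/(-165) = (6 + (1/(16 + 1))**2)/(-1) - 391/(-165) = (6 + (1/17)**2)*(-1) - 391*(-1/165) = (6 + (1/17)**2)*(-1) + 391/165 = (6 + 1/289)*(-1) + 391/165 = (1735/289)*(-1) + 391/165 = -1735/289 + 391/165 = -173276/47685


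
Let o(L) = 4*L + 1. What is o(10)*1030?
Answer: 42230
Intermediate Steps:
o(L) = 1 + 4*L
o(10)*1030 = (1 + 4*10)*1030 = (1 + 40)*1030 = 41*1030 = 42230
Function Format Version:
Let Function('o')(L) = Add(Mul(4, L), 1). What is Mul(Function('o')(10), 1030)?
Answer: 42230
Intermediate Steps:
Function('o')(L) = Add(1, Mul(4, L))
Mul(Function('o')(10), 1030) = Mul(Add(1, Mul(4, 10)), 1030) = Mul(Add(1, 40), 1030) = Mul(41, 1030) = 42230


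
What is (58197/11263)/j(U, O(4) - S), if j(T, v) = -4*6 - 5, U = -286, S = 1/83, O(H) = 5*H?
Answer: -58197/326627 ≈ -0.17818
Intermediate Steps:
S = 1/83 ≈ 0.012048
j(T, v) = -29 (j(T, v) = -24 - 5 = -29)
(58197/11263)/j(U, O(4) - S) = (58197/11263)/(-29) = (58197*(1/11263))*(-1/29) = (58197/11263)*(-1/29) = -58197/326627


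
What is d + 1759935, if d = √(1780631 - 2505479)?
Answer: 1759935 + 4*I*√45303 ≈ 1.7599e+6 + 851.38*I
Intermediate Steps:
d = 4*I*√45303 (d = √(-724848) = 4*I*√45303 ≈ 851.38*I)
d + 1759935 = 4*I*√45303 + 1759935 = 1759935 + 4*I*√45303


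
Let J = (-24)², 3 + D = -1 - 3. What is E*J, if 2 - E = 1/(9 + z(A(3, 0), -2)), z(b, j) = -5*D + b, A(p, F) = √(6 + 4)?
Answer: 121856/107 + 32*√10/107 ≈ 1139.8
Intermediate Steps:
A(p, F) = √10
D = -7 (D = -3 + (-1 - 3) = -3 - 4 = -7)
z(b, j) = 35 + b (z(b, j) = -5*(-7) + b = 35 + b)
J = 576
E = 2 - 1/(44 + √10) (E = 2 - 1/(9 + (35 + √10)) = 2 - 1/(44 + √10) ≈ 1.9788)
E*J = (1904/963 + √10/1926)*576 = 121856/107 + 32*√10/107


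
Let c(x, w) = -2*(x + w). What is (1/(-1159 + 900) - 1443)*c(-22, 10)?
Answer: -8969712/259 ≈ -34632.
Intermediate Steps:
c(x, w) = -2*w - 2*x (c(x, w) = -2*(w + x) = -2*w - 2*x)
(1/(-1159 + 900) - 1443)*c(-22, 10) = (1/(-1159 + 900) - 1443)*(-2*10 - 2*(-22)) = (1/(-259) - 1443)*(-20 + 44) = (-1/259 - 1443)*24 = -373738/259*24 = -8969712/259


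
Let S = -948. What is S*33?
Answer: -31284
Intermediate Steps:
S*33 = -948*33 = -31284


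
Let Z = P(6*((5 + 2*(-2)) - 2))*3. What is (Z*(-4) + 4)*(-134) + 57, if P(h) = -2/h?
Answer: 57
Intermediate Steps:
Z = 1 (Z = -2*1/(6*((5 + 2*(-2)) - 2))*3 = -2*1/(6*((5 - 4) - 2))*3 = -2*1/(6*(1 - 2))*3 = -2/(6*(-1))*3 = -2/(-6)*3 = -2*(-⅙)*3 = (⅓)*3 = 1)
(Z*(-4) + 4)*(-134) + 57 = (1*(-4) + 4)*(-134) + 57 = (-4 + 4)*(-134) + 57 = 0*(-134) + 57 = 0 + 57 = 57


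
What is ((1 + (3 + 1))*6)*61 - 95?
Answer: 1735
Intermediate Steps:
((1 + (3 + 1))*6)*61 - 95 = ((1 + 4)*6)*61 - 95 = (5*6)*61 - 95 = 30*61 - 95 = 1830 - 95 = 1735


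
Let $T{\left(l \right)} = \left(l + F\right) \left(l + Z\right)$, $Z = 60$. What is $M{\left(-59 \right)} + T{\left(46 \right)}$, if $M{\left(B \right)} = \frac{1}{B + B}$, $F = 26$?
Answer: $\frac{900575}{118} \approx 7632.0$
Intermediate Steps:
$M{\left(B \right)} = \frac{1}{2 B}$
$T{\left(l \right)} = \left(26 + l\right) \left(60 + l\right)$ ($T{\left(l \right)} = \left(l + 26\right) \left(l + 60\right) = \left(26 + l\right) \left(60 + l\right)$)
$M{\left(-59 \right)} + T{\left(46 \right)} = \frac{1}{2 \left(-59\right)} + \left(1560 + 46^{2} + 86 \cdot 46\right) = \frac{1}{2} \left(- \frac{1}{59}\right) + \left(1560 + 2116 + 3956\right) = - \frac{1}{118} + 7632 = \frac{900575}{118}$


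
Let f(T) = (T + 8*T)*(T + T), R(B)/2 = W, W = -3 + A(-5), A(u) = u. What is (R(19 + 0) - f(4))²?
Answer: 92416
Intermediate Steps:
W = -8 (W = -3 - 5 = -8)
R(B) = -16 (R(B) = 2*(-8) = -16)
f(T) = 18*T² (f(T) = (9*T)*(2*T) = 18*T²)
(R(19 + 0) - f(4))² = (-16 - 18*4²)² = (-16 - 18*16)² = (-16 - 1*288)² = (-16 - 288)² = (-304)² = 92416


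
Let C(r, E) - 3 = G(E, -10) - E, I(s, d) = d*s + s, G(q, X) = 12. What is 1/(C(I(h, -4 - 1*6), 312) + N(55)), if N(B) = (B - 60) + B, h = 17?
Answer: -1/247 ≈ -0.0040486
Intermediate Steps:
N(B) = -60 + 2*B (N(B) = (-60 + B) + B = -60 + 2*B)
I(s, d) = s + d*s
C(r, E) = 15 - E (C(r, E) = 3 + (12 - E) = 15 - E)
1/(C(I(h, -4 - 1*6), 312) + N(55)) = 1/((15 - 1*312) + (-60 + 2*55)) = 1/((15 - 312) + (-60 + 110)) = 1/(-297 + 50) = 1/(-247) = -1/247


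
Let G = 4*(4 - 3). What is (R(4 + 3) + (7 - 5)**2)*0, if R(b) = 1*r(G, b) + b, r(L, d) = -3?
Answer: 0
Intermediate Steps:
G = 4 (G = 4*1 = 4)
R(b) = -3 + b (R(b) = 1*(-3) + b = -3 + b)
(R(4 + 3) + (7 - 5)**2)*0 = ((-3 + (4 + 3)) + (7 - 5)**2)*0 = ((-3 + 7) + 2**2)*0 = (4 + 4)*0 = 8*0 = 0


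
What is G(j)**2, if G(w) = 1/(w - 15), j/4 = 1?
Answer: 1/121 ≈ 0.0082645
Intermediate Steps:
j = 4 (j = 4*1 = 4)
G(w) = 1/(-15 + w)
G(j)**2 = (1/(-15 + 4))**2 = (1/(-11))**2 = (-1/11)**2 = 1/121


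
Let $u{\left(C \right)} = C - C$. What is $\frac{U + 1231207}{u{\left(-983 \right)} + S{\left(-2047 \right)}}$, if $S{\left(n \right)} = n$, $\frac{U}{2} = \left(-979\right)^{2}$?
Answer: $- \frac{3148089}{2047} \approx -1537.9$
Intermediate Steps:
$u{\left(C \right)} = 0$
$U = 1916882$ ($U = 2 \left(-979\right)^{2} = 2 \cdot 958441 = 1916882$)
$\frac{U + 1231207}{u{\left(-983 \right)} + S{\left(-2047 \right)}} = \frac{1916882 + 1231207}{0 - 2047} = \frac{3148089}{-2047} = 3148089 \left(- \frac{1}{2047}\right) = - \frac{3148089}{2047}$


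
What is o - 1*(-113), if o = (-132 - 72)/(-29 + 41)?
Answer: 96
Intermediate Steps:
o = -17 (o = -204/12 = -204*1/12 = -17)
o - 1*(-113) = -17 - 1*(-113) = -17 + 113 = 96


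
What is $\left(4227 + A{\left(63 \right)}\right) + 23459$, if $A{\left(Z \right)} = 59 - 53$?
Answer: $27692$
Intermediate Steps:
$A{\left(Z \right)} = 6$
$\left(4227 + A{\left(63 \right)}\right) + 23459 = \left(4227 + 6\right) + 23459 = 4233 + 23459 = 27692$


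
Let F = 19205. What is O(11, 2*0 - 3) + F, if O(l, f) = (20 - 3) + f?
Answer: 19219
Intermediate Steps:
O(l, f) = 17 + f
O(11, 2*0 - 3) + F = (17 + (2*0 - 3)) + 19205 = (17 + (0 - 3)) + 19205 = (17 - 3) + 19205 = 14 + 19205 = 19219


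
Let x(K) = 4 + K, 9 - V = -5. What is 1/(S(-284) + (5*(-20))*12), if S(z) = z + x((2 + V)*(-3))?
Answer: -1/1528 ≈ -0.00065445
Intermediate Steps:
V = 14 (V = 9 - 1*(-5) = 9 + 5 = 14)
S(z) = -44 + z (S(z) = z + (4 + (2 + 14)*(-3)) = z + (4 + 16*(-3)) = z + (4 - 48) = z - 44 = -44 + z)
1/(S(-284) + (5*(-20))*12) = 1/((-44 - 284) + (5*(-20))*12) = 1/(-328 - 100*12) = 1/(-328 - 1200) = 1/(-1528) = -1/1528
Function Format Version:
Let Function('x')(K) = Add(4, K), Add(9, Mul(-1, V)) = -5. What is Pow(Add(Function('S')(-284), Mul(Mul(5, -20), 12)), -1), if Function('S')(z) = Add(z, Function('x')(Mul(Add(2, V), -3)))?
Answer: Rational(-1, 1528) ≈ -0.00065445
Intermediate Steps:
V = 14 (V = Add(9, Mul(-1, -5)) = Add(9, 5) = 14)
Function('S')(z) = Add(-44, z) (Function('S')(z) = Add(z, Add(4, Mul(Add(2, 14), -3))) = Add(z, Add(4, Mul(16, -3))) = Add(z, Add(4, -48)) = Add(z, -44) = Add(-44, z))
Pow(Add(Function('S')(-284), Mul(Mul(5, -20), 12)), -1) = Pow(Add(Add(-44, -284), Mul(Mul(5, -20), 12)), -1) = Pow(Add(-328, Mul(-100, 12)), -1) = Pow(Add(-328, -1200), -1) = Pow(-1528, -1) = Rational(-1, 1528)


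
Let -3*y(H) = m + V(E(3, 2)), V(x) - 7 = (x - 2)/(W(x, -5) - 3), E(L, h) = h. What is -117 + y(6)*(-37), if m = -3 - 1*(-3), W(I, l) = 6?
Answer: -92/3 ≈ -30.667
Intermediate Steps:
m = 0 (m = -3 + 3 = 0)
V(x) = 19/3 + x/3 (V(x) = 7 + (x - 2)/(6 - 3) = 7 + (-2 + x)/3 = 7 + (-2 + x)*(⅓) = 7 + (-⅔ + x/3) = 19/3 + x/3)
y(H) = -7/3 (y(H) = -(0 + (19/3 + (⅓)*2))/3 = -(0 + (19/3 + ⅔))/3 = -(0 + 7)/3 = -⅓*7 = -7/3)
-117 + y(6)*(-37) = -117 - 7/3*(-37) = -117 + 259/3 = -92/3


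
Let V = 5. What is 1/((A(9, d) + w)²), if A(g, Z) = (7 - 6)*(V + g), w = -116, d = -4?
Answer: 1/10404 ≈ 9.6117e-5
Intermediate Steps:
A(g, Z) = 5 + g (A(g, Z) = (7 - 6)*(5 + g) = 1*(5 + g) = 5 + g)
1/((A(9, d) + w)²) = 1/(((5 + 9) - 116)²) = 1/((14 - 116)²) = 1/((-102)²) = 1/10404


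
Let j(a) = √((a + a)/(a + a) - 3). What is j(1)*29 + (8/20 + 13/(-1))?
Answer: -63/5 + 29*I*√2 ≈ -12.6 + 41.012*I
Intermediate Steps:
j(a) = I*√2 (j(a) = √((2*a)/((2*a)) - 3) = √((2*a)*(1/(2*a)) - 3) = √(1 - 3) = √(-2) = I*√2)
j(1)*29 + (8/20 + 13/(-1)) = (I*√2)*29 + (8/20 + 13/(-1)) = 29*I*√2 + (8*(1/20) + 13*(-1)) = 29*I*√2 + (⅖ - 13) = 29*I*√2 - 63/5 = -63/5 + 29*I*√2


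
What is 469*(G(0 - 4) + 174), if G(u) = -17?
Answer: 73633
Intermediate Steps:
469*(G(0 - 4) + 174) = 469*(-17 + 174) = 469*157 = 73633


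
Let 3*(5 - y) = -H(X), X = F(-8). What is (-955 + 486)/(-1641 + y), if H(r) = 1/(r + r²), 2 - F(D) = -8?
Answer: 154770/539879 ≈ 0.28668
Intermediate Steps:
F(D) = 10 (F(D) = 2 - 1*(-8) = 2 + 8 = 10)
X = 10
y = 1651/330 (y = 5 - (-1)*1/(10*(1 + 10))/3 = 5 - (-1)*(⅒)/11/3 = 5 - (-1)*(⅒)*(1/11)/3 = 5 - (-1)/(3*110) = 5 - ⅓*(-1/110) = 5 + 1/330 = 1651/330 ≈ 5.0030)
(-955 + 486)/(-1641 + y) = (-955 + 486)/(-1641 + 1651/330) = -469/(-539879/330) = -469*(-330/539879) = 154770/539879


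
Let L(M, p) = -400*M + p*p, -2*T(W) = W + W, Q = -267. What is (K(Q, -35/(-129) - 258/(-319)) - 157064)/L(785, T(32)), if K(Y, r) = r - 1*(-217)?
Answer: 3227183225/6439637688 ≈ 0.50114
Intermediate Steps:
T(W) = -W (T(W) = -(W + W)/2 = -W)
K(Y, r) = 217 + r (K(Y, r) = r + 217 = 217 + r)
L(M, p) = p² - 400*M (L(M, p) = -400*M + p² = p² - 400*M)
(K(Q, -35/(-129) - 258/(-319)) - 157064)/L(785, T(32)) = ((217 + (-35/(-129) - 258/(-319))) - 157064)/((-1*32)² - 400*785) = ((217 + (-35*(-1/129) - 258*(-1/319))) - 157064)/((-32)² - 314000) = ((217 + (35/129 + 258/319)) - 157064)/(1024 - 314000) = ((217 + 44447/41151) - 157064)/(-312976) = (8974214/41151 - 157064)*(-1/312976) = -6454366450/41151*(-1/312976) = 3227183225/6439637688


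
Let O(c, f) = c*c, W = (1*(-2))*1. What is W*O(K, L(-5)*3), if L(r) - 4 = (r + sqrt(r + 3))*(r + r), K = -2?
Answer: -8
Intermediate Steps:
W = -2 (W = -2*1 = -2)
L(r) = 4 + 2*r*(r + sqrt(3 + r)) (L(r) = 4 + (r + sqrt(r + 3))*(r + r) = 4 + (r + sqrt(3 + r))*(2*r) = 4 + 2*r*(r + sqrt(3 + r)))
O(c, f) = c**2
W*O(K, L(-5)*3) = -2*(-2)**2 = -2*4 = -8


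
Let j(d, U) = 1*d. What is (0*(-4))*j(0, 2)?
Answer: 0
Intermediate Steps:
j(d, U) = d
(0*(-4))*j(0, 2) = (0*(-4))*0 = 0*0 = 0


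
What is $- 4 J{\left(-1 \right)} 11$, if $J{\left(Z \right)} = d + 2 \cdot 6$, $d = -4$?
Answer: $-352$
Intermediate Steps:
$J{\left(Z \right)} = 8$ ($J{\left(Z \right)} = -4 + 2 \cdot 6 = -4 + 12 = 8$)
$- 4 J{\left(-1 \right)} 11 = \left(-4\right) 8 \cdot 11 = \left(-32\right) 11 = -352$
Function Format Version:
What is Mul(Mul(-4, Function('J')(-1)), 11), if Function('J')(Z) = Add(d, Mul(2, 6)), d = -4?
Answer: -352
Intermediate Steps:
Function('J')(Z) = 8 (Function('J')(Z) = Add(-4, Mul(2, 6)) = Add(-4, 12) = 8)
Mul(Mul(-4, Function('J')(-1)), 11) = Mul(Mul(-4, 8), 11) = Mul(-32, 11) = -352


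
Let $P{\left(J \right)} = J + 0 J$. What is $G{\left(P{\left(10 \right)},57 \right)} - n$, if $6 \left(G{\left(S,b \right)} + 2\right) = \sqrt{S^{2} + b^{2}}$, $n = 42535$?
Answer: $-42537 + \frac{\sqrt{3349}}{6} \approx -42527.0$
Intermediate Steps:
$P{\left(J \right)} = J$ ($P{\left(J \right)} = J + 0 = J$)
$G{\left(S,b \right)} = -2 + \frac{\sqrt{S^{2} + b^{2}}}{6}$
$G{\left(P{\left(10 \right)},57 \right)} - n = \left(-2 + \frac{\sqrt{10^{2} + 57^{2}}}{6}\right) - 42535 = \left(-2 + \frac{\sqrt{100 + 3249}}{6}\right) - 42535 = \left(-2 + \frac{\sqrt{3349}}{6}\right) - 42535 = -42537 + \frac{\sqrt{3349}}{6}$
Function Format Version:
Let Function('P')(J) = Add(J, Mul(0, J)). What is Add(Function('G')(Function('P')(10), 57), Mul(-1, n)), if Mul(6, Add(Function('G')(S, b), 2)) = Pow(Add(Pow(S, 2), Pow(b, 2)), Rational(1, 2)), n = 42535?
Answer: Add(-42537, Mul(Rational(1, 6), Pow(3349, Rational(1, 2)))) ≈ -42527.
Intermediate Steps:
Function('P')(J) = J (Function('P')(J) = Add(J, 0) = J)
Function('G')(S, b) = Add(-2, Mul(Rational(1, 6), Pow(Add(Pow(S, 2), Pow(b, 2)), Rational(1, 2))))
Add(Function('G')(Function('P')(10), 57), Mul(-1, n)) = Add(Add(-2, Mul(Rational(1, 6), Pow(Add(Pow(10, 2), Pow(57, 2)), Rational(1, 2)))), Mul(-1, 42535)) = Add(Add(-2, Mul(Rational(1, 6), Pow(Add(100, 3249), Rational(1, 2)))), -42535) = Add(Add(-2, Mul(Rational(1, 6), Pow(3349, Rational(1, 2)))), -42535) = Add(-42537, Mul(Rational(1, 6), Pow(3349, Rational(1, 2))))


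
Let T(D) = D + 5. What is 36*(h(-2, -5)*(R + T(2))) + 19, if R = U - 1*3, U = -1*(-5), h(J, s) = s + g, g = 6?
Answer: 343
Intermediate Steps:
h(J, s) = 6 + s (h(J, s) = s + 6 = 6 + s)
U = 5
T(D) = 5 + D
R = 2 (R = 5 - 1*3 = 5 - 3 = 2)
36*(h(-2, -5)*(R + T(2))) + 19 = 36*((6 - 5)*(2 + (5 + 2))) + 19 = 36*(1*(2 + 7)) + 19 = 36*(1*9) + 19 = 36*9 + 19 = 324 + 19 = 343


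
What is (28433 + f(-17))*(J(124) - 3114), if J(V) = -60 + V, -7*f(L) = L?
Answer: -607096400/7 ≈ -8.6728e+7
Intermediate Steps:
f(L) = -L/7
(28433 + f(-17))*(J(124) - 3114) = (28433 - ⅐*(-17))*((-60 + 124) - 3114) = (28433 + 17/7)*(64 - 3114) = (199048/7)*(-3050) = -607096400/7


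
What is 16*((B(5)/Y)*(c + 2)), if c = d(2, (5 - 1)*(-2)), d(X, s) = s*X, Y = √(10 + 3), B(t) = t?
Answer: -1120*√13/13 ≈ -310.63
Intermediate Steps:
Y = √13 ≈ 3.6056
d(X, s) = X*s
c = -16 (c = 2*((5 - 1)*(-2)) = 2*(4*(-2)) = 2*(-8) = -16)
16*((B(5)/Y)*(c + 2)) = 16*((5/(√13))*(-16 + 2)) = 16*((5*(√13/13))*(-14)) = 16*((5*√13/13)*(-14)) = 16*(-70*√13/13) = -1120*√13/13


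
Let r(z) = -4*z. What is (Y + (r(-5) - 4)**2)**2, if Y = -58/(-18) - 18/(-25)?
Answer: 3420729169/50625 ≈ 67570.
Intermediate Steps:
Y = 887/225 (Y = -58*(-1/18) - 18*(-1/25) = 29/9 + 18/25 = 887/225 ≈ 3.9422)
(Y + (r(-5) - 4)**2)**2 = (887/225 + (-4*(-5) - 4)**2)**2 = (887/225 + (20 - 4)**2)**2 = (887/225 + 16**2)**2 = (887/225 + 256)**2 = (58487/225)**2 = 3420729169/50625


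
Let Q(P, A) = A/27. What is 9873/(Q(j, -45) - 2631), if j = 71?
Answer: -29619/7898 ≈ -3.7502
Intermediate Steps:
Q(P, A) = A/27 (Q(P, A) = A*(1/27) = A/27)
9873/(Q(j, -45) - 2631) = 9873/((1/27)*(-45) - 2631) = 9873/(-5/3 - 2631) = 9873/(-7898/3) = 9873*(-3/7898) = -29619/7898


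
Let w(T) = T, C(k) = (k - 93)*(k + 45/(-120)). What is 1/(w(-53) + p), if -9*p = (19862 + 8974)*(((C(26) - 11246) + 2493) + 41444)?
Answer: -2/198482299 ≈ -1.0076e-8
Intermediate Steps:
C(k) = (-93 + k)*(-3/8 + k) (C(k) = (-93 + k)*(k + 45*(-1/120)) = (-93 + k)*(k - 3/8) = (-93 + k)*(-3/8 + k))
p = -198482193/2 (p = -(19862 + 8974)*((((279/8 + 26² - 747/8*26) - 11246) + 2493) + 41444)/9 = -3204*((((279/8 + 676 - 9711/4) - 11246) + 2493) + 41444) = -3204*(((-13735/8 - 11246) + 2493) + 41444) = -3204*((-103703/8 + 2493) + 41444) = -3204*(-83759/8 + 41444) = -3204*247793/8 = -⅑*1786339737/2 = -198482193/2 ≈ -9.9241e+7)
1/(w(-53) + p) = 1/(-53 - 198482193/2) = 1/(-198482299/2) = -2/198482299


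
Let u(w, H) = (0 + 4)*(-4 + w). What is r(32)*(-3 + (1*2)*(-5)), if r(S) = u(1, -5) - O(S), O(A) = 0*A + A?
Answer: 572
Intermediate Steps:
O(A) = A (O(A) = 0 + A = A)
u(w, H) = -16 + 4*w (u(w, H) = 4*(-4 + w) = -16 + 4*w)
r(S) = -12 - S (r(S) = (-16 + 4*1) - S = (-16 + 4) - S = -12 - S)
r(32)*(-3 + (1*2)*(-5)) = (-12 - 1*32)*(-3 + (1*2)*(-5)) = (-12 - 32)*(-3 + 2*(-5)) = -44*(-3 - 10) = -44*(-13) = 572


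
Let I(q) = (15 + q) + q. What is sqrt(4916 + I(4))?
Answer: sqrt(4939) ≈ 70.278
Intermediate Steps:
I(q) = 15 + 2*q
sqrt(4916 + I(4)) = sqrt(4916 + (15 + 2*4)) = sqrt(4916 + (15 + 8)) = sqrt(4916 + 23) = sqrt(4939)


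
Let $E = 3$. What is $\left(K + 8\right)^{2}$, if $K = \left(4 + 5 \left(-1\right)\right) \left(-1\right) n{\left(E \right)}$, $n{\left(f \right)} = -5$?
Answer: $9$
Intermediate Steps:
$K = -5$ ($K = \left(4 + 5 \left(-1\right)\right) \left(-1\right) \left(-5\right) = \left(4 - 5\right) \left(-1\right) \left(-5\right) = \left(-1\right) \left(-1\right) \left(-5\right) = 1 \left(-5\right) = -5$)
$\left(K + 8\right)^{2} = \left(-5 + 8\right)^{2} = 3^{2} = 9$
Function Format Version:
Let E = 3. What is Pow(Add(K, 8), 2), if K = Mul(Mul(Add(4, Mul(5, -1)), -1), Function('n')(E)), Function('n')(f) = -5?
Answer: 9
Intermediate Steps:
K = -5 (K = Mul(Mul(Add(4, Mul(5, -1)), -1), -5) = Mul(Mul(Add(4, -5), -1), -5) = Mul(Mul(-1, -1), -5) = Mul(1, -5) = -5)
Pow(Add(K, 8), 2) = Pow(Add(-5, 8), 2) = Pow(3, 2) = 9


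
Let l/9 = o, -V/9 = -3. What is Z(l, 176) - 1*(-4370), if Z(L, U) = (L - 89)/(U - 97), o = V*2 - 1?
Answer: 345618/79 ≈ 4374.9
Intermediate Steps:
V = 27 (V = -9*(-3) = 27)
o = 53 (o = 27*2 - 1 = 54 - 1 = 53)
l = 477 (l = 9*53 = 477)
Z(L, U) = (-89 + L)/(-97 + U)
Z(l, 176) - 1*(-4370) = (-89 + 477)/(-97 + 176) - 1*(-4370) = 388/79 + 4370 = 345618/79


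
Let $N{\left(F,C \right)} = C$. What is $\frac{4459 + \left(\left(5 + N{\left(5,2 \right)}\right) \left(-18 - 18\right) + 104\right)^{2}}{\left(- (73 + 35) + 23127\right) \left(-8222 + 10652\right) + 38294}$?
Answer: $\frac{26363}{55974464} \approx 0.00047098$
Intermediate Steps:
$\frac{4459 + \left(\left(5 + N{\left(5,2 \right)}\right) \left(-18 - 18\right) + 104\right)^{2}}{\left(- (73 + 35) + 23127\right) \left(-8222 + 10652\right) + 38294} = \frac{4459 + \left(\left(5 + 2\right) \left(-18 - 18\right) + 104\right)^{2}}{\left(- (73 + 35) + 23127\right) \left(-8222 + 10652\right) + 38294} = \frac{4459 + \left(7 \left(-36\right) + 104\right)^{2}}{\left(\left(-1\right) 108 + 23127\right) 2430 + 38294} = \frac{4459 + \left(-252 + 104\right)^{2}}{\left(-108 + 23127\right) 2430 + 38294} = \frac{4459 + \left(-148\right)^{2}}{23019 \cdot 2430 + 38294} = \frac{4459 + 21904}{55936170 + 38294} = \frac{26363}{55974464}$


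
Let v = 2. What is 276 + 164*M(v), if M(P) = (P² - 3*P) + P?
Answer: 276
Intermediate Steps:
M(P) = P² - 2*P
276 + 164*M(v) = 276 + 164*(2*(-2 + 2)) = 276 + 164*(2*0) = 276 + 164*0 = 276 + 0 = 276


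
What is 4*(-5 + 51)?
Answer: 184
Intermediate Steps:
4*(-5 + 51) = 4*46 = 184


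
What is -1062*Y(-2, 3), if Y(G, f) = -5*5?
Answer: 26550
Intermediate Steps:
Y(G, f) = -25
-1062*Y(-2, 3) = -1062*(-25) = 26550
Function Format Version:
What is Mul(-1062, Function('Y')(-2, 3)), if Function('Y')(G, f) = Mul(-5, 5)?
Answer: 26550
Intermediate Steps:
Function('Y')(G, f) = -25
Mul(-1062, Function('Y')(-2, 3)) = Mul(-1062, -25) = 26550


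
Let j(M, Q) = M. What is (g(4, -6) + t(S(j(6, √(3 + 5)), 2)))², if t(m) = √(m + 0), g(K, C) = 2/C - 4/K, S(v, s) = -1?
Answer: 7/9 - 8*I/3 ≈ 0.77778 - 2.6667*I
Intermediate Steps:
g(K, C) = -4/K + 2/C
t(m) = √m
(g(4, -6) + t(S(j(6, √(3 + 5)), 2)))² = ((-4/4 + 2/(-6)) + √(-1))² = ((-4*¼ + 2*(-⅙)) + I)² = ((-1 - ⅓) + I)² = (-4/3 + I)²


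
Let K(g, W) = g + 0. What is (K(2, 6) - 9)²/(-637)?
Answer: -1/13 ≈ -0.076923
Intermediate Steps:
K(g, W) = g
(K(2, 6) - 9)²/(-637) = (2 - 9)²/(-637) = (-7)²*(-1/637) = 49*(-1/637) = -1/13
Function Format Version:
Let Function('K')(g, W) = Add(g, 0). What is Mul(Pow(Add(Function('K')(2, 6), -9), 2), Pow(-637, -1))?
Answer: Rational(-1, 13) ≈ -0.076923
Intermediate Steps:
Function('K')(g, W) = g
Mul(Pow(Add(Function('K')(2, 6), -9), 2), Pow(-637, -1)) = Mul(Pow(Add(2, -9), 2), Pow(-637, -1)) = Mul(Pow(-7, 2), Rational(-1, 637)) = Mul(49, Rational(-1, 637)) = Rational(-1, 13)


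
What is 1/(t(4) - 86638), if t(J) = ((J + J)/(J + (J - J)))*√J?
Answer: -1/86634 ≈ -1.1543e-5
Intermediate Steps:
t(J) = 2*√J (t(J) = ((2*J)/(J + 0))*√J = ((2*J)/J)*√J = 2*√J)
1/(t(4) - 86638) = 1/(2*√4 - 86638) = 1/(2*2 - 86638) = 1/(4 - 86638) = 1/(-86634) = -1/86634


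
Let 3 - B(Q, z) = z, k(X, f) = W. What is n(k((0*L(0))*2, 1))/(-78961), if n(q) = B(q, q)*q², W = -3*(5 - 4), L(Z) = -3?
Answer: -54/78961 ≈ -0.00068388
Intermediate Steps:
W = -3 (W = -3*1 = -3)
k(X, f) = -3
B(Q, z) = 3 - z
n(q) = q²*(3 - q) (n(q) = (3 - q)*q² = q²*(3 - q))
n(k((0*L(0))*2, 1))/(-78961) = ((-3)²*(3 - 1*(-3)))/(-78961) = (9*(3 + 3))*(-1/78961) = (9*6)*(-1/78961) = 54*(-1/78961) = -54/78961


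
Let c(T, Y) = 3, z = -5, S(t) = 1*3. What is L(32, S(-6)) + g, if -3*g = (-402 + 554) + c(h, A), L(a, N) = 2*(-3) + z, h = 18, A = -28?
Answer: -188/3 ≈ -62.667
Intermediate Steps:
S(t) = 3
L(a, N) = -11 (L(a, N) = 2*(-3) - 5 = -6 - 5 = -11)
g = -155/3 (g = -((-402 + 554) + 3)/3 = -(152 + 3)/3 = -⅓*155 = -155/3 ≈ -51.667)
L(32, S(-6)) + g = -11 - 155/3 = -188/3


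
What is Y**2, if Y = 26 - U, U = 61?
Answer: 1225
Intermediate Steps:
Y = -35 (Y = 26 - 1*61 = 26 - 61 = -35)
Y**2 = (-35)**2 = 1225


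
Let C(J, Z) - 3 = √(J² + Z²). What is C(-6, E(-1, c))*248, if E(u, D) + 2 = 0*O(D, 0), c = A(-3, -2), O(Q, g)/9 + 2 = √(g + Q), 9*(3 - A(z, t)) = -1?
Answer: 744 + 496*√10 ≈ 2312.5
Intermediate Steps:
A(z, t) = 28/9 (A(z, t) = 3 - ⅑*(-1) = 3 + ⅑ = 28/9)
O(Q, g) = -18 + 9*√(Q + g) (O(Q, g) = -18 + 9*√(g + Q) = -18 + 9*√(Q + g))
c = 28/9 ≈ 3.1111
E(u, D) = -2 (E(u, D) = -2 + 0*(-18 + 9*√(D + 0)) = -2 + 0*(-18 + 9*√D) = -2 + 0 = -2)
C(J, Z) = 3 + √(J² + Z²)
C(-6, E(-1, c))*248 = (3 + √((-6)² + (-2)²))*248 = (3 + √(36 + 4))*248 = (3 + √40)*248 = (3 + 2*√10)*248 = 744 + 496*√10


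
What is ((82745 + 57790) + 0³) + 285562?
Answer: 426097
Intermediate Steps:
((82745 + 57790) + 0³) + 285562 = (140535 + 0) + 285562 = 140535 + 285562 = 426097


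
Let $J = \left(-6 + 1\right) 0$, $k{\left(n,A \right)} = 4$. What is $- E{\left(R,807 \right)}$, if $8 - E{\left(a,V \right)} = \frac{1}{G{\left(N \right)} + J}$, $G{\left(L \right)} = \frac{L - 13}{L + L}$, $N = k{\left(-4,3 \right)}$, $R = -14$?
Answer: $- \frac{80}{9} \approx -8.8889$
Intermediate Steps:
$N = 4$
$G{\left(L \right)} = \frac{-13 + L}{2 L}$
$J = 0$ ($J = \left(-5\right) 0 = 0$)
$E{\left(a,V \right)} = \frac{80}{9}$ ($E{\left(a,V \right)} = 8 - \frac{1}{\frac{-13 + 4}{2 \cdot 4} + 0} = 8 - \frac{1}{\frac{1}{2} \cdot \frac{1}{4} \left(-9\right) + 0} = 8 - \frac{1}{- \frac{9}{8} + 0} = 8 - \frac{1}{- \frac{9}{8}} = 8 - - \frac{8}{9} = 8 + \frac{8}{9} = \frac{80}{9}$)
$- E{\left(R,807 \right)} = \left(-1\right) \frac{80}{9} = - \frac{80}{9}$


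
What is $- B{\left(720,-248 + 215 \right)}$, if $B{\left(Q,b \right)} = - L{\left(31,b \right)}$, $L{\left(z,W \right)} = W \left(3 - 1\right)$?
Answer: $-66$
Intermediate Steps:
$L{\left(z,W \right)} = 2 W$ ($L{\left(z,W \right)} = W 2 = 2 W$)
$B{\left(Q,b \right)} = - 2 b$
$- B{\left(720,-248 + 215 \right)} = - \left(-2\right) \left(-248 + 215\right) = - \left(-2\right) \left(-33\right) = \left(-1\right) 66 = -66$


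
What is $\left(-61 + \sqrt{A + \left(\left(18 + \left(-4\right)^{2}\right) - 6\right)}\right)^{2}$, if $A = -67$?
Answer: $\left(61 - i \sqrt{39}\right)^{2} \approx 3682.0 - 761.89 i$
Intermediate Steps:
$\left(-61 + \sqrt{A + \left(\left(18 + \left(-4\right)^{2}\right) - 6\right)}\right)^{2} = \left(-61 + \sqrt{-67 + \left(\left(18 + \left(-4\right)^{2}\right) - 6\right)}\right)^{2} = \left(-61 + \sqrt{-67 + \left(\left(18 + 16\right) - 6\right)}\right)^{2} = \left(-61 + \sqrt{-67 + \left(34 - 6\right)}\right)^{2} = \left(-61 + \sqrt{-67 + 28}\right)^{2} = \left(-61 + \sqrt{-39}\right)^{2} = \left(-61 + i \sqrt{39}\right)^{2}$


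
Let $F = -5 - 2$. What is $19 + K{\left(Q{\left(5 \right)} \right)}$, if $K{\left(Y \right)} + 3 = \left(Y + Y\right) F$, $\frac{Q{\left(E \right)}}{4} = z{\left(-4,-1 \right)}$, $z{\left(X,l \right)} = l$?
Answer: $72$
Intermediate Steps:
$Q{\left(E \right)} = -4$ ($Q{\left(E \right)} = 4 \left(-1\right) = -4$)
$F = -7$ ($F = -5 - 2 = -7$)
$K{\left(Y \right)} = -3 - 14 Y$ ($K{\left(Y \right)} = -3 + \left(Y + Y\right) \left(-7\right) = -3 + 2 Y \left(-7\right) = -3 - 14 Y$)
$19 + K{\left(Q{\left(5 \right)} \right)} = 19 - -53 = 19 + \left(-3 + 56\right) = 19 + 53 = 72$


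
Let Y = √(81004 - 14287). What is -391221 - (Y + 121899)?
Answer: -513120 - 3*√7413 ≈ -5.1338e+5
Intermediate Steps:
Y = 3*√7413 (Y = √66717 = 3*√7413 ≈ 258.30)
-391221 - (Y + 121899) = -391221 - (3*√7413 + 121899) = -391221 - (121899 + 3*√7413) = -391221 + (-121899 - 3*√7413) = -513120 - 3*√7413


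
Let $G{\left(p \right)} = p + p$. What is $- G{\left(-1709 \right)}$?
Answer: $3418$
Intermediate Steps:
$G{\left(p \right)} = 2 p$
$- G{\left(-1709 \right)} = - 2 \left(-1709\right) = \left(-1\right) \left(-3418\right) = 3418$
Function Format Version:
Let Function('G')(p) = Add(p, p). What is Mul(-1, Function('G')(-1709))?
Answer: 3418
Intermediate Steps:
Function('G')(p) = Mul(2, p)
Mul(-1, Function('G')(-1709)) = Mul(-1, Mul(2, -1709)) = Mul(-1, -3418) = 3418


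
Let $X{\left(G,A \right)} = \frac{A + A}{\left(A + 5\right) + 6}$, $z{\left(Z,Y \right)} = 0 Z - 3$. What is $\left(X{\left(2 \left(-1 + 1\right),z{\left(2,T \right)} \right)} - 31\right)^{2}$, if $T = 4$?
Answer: $\frac{16129}{16} \approx 1008.1$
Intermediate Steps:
$z{\left(Z,Y \right)} = -3$ ($z{\left(Z,Y \right)} = 0 - 3 = -3$)
$X{\left(G,A \right)} = \frac{2 A}{11 + A}$ ($X{\left(G,A \right)} = \frac{2 A}{\left(5 + A\right) + 6} = \frac{2 A}{11 + A}$)
$\left(X{\left(2 \left(-1 + 1\right),z{\left(2,T \right)} \right)} - 31\right)^{2} = \left(2 \left(-3\right) \frac{1}{11 - 3} - 31\right)^{2} = \left(2 \left(-3\right) \frac{1}{8} - 31\right)^{2} = \left(- \frac{3}{4} - 31\right)^{2} = \left(- \frac{127}{4}\right)^{2} = \frac{16129}{16}$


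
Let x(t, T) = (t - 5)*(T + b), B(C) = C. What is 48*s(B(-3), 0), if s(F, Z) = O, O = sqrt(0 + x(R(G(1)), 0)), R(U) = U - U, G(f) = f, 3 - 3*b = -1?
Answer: 32*I*sqrt(15) ≈ 123.94*I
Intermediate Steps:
b = 4/3 (b = 1 - 1/3*(-1) = 1 + 1/3 = 4/3 ≈ 1.3333)
R(U) = 0
x(t, T) = (-5 + t)*(4/3 + T) (x(t, T) = (t - 5)*(T + 4/3) = (-5 + t)*(4/3 + T))
O = 2*I*sqrt(15)/3 (O = sqrt(0 + (-20/3 - 5*0 + (4/3)*0 + 0*0)) = sqrt(0 + (-20/3 + 0 + 0 + 0)) = sqrt(0 - 20/3) = sqrt(-20/3) = 2*I*sqrt(15)/3 ≈ 2.582*I)
s(F, Z) = 2*I*sqrt(15)/3
48*s(B(-3), 0) = 48*(2*I*sqrt(15)/3) = 32*I*sqrt(15)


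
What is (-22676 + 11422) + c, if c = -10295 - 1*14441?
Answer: -35990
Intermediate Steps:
c = -24736 (c = -10295 - 14441 = -24736)
(-22676 + 11422) + c = (-22676 + 11422) - 24736 = -11254 - 24736 = -35990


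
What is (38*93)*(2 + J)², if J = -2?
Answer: 0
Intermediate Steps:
(38*93)*(2 + J)² = (38*93)*(2 - 2)² = 3534*0² = 3534*0 = 0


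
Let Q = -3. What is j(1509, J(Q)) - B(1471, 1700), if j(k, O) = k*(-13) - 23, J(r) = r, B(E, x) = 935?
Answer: -20575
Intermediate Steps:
j(k, O) = -23 - 13*k (j(k, O) = -13*k - 23 = -23 - 13*k)
j(1509, J(Q)) - B(1471, 1700) = (-23 - 13*1509) - 1*935 = (-23 - 19617) - 935 = -19640 - 935 = -20575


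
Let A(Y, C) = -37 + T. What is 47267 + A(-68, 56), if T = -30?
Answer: 47200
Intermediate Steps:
A(Y, C) = -67 (A(Y, C) = -37 - 30 = -67)
47267 + A(-68, 56) = 47267 - 67 = 47200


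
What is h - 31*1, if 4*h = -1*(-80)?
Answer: -11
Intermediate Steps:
h = 20 (h = (-1*(-80))/4 = (¼)*80 = 20)
h - 31*1 = 20 - 31*1 = 20 - 31 = -11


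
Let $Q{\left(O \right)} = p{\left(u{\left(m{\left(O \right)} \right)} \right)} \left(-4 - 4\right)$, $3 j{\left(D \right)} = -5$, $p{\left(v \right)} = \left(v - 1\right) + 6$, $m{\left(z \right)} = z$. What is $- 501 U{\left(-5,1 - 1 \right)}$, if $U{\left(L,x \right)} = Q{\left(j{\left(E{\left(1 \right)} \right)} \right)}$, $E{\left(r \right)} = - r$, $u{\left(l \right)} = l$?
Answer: $13360$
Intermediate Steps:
$p{\left(v \right)} = 5 + v$ ($p{\left(v \right)} = \left(-1 + v\right) + 6 = 5 + v$)
$j{\left(D \right)} = - \frac{5}{3}$ ($j{\left(D \right)} = \frac{1}{3} \left(-5\right) = - \frac{5}{3}$)
$Q{\left(O \right)} = -40 - 8 O$ ($Q{\left(O \right)} = \left(5 + O\right) \left(-4 - 4\right) = \left(5 + O\right) \left(-8\right) = -40 - 8 O$)
$U{\left(L,x \right)} = - \frac{80}{3}$ ($U{\left(L,x \right)} = -40 - - \frac{40}{3} = -40 + \frac{40}{3} = - \frac{80}{3}$)
$- 501 U{\left(-5,1 - 1 \right)} = \left(-501\right) \left(- \frac{80}{3}\right) = 13360$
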